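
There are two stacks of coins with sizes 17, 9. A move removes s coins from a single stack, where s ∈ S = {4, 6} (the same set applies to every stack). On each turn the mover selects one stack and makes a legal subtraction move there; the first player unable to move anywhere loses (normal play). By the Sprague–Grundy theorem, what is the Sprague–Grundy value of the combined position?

3

All stacks use S = {4, 6}:
n :  0  1  2  3  4  5  6  7  8  9 10 11 12 13 14 15 16 17
G :  0  0  0  0  1  1  1  1  2  2  0  0  0  0  1  1  1  1
Stack A: G(17) = 1.
Stack B: G(9) = 2.
Combined Grundy value = 1 ⊕ 2 = 3.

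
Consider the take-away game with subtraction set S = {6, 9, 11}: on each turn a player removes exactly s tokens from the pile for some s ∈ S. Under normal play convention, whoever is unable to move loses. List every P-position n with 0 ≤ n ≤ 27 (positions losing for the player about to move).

0, 1, 2, 3, 4, 5, 17, 18, 19, 20, 21, 22

G(0) = 0
G(1) = mex{} = 0
G(2) = mex{} = 0
G(3) = mex{} = 0
G(4) = mex{} = 0
G(5) = mex{} = 0
G(6) = mex{0} = 1
G(7) = mex{0} = 1
G(8) = mex{0} = 1
G(9) = mex{0,0} = 1
G(10) = mex{0,0} = 1
G(11) = mex{0,0,0} = 1
G(12) = mex{1,0,0} = 2
G(13) = mex{1,0,0} = 2
G(14) = mex{1,0,0} = 2
G(15) = mex{1,1,0} = 2
G(16) = mex{1,1,0} = 2
G(17) = mex{1,1,1} = 0
G(18) = mex{2,1,1} = 0
G(19) = mex{2,1,1} = 0
G(20) = mex{2,1,1} = 0
G(21) = mex{2,2,1} = 0
G(22) = mex{2,2,1} = 0
G(23) = mex{0,2,2} = 1
G(24) = mex{0,2,2} = 1
G(25) = mex{0,2,2} = 1
G(26) = mex{0,0,2} = 1
G(27) = mex{0,0,2} = 1
P-positions are exactly the n with G(n) = 0.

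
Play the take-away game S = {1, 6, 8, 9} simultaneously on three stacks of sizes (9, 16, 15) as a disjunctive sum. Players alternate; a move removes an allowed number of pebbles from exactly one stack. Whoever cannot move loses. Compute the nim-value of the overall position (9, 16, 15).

All stacks use S = {1, 6, 8, 9}:
G(0) = 0
G(1) = mex{0} = 1
G(2) = mex{1} = 0
G(3) = mex{0} = 1
G(4) = mex{1} = 0
G(5) = mex{0} = 1
G(6) = mex{1,0} = 2
G(7) = mex{2,1} = 0
G(8) = mex{0,0,0} = 1
G(9) = mex{1,1,1,0} = 2
G(10) = mex{2,0,0,1} = 3
G(11) = mex{3,1,1,0} = 2
G(12) = mex{2,2,0,1} = 3
G(13) = mex{3,0,1,0} = 2
G(14) = mex{2,1,2,1} = 0
G(15) = mex{0,2,0,2} = 1
G(16) = mex{1,3,1,0} = 2
Stack A: G(9) = 2.
Stack B: G(16) = 2.
Stack C: G(15) = 1.
Combined Grundy value = 2 ⊕ 2 ⊕ 1 = 1.

1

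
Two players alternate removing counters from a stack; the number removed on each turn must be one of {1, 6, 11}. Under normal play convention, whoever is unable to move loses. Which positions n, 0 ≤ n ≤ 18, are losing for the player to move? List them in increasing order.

0, 2, 4, 7, 9, 12, 14, 16

G(0) = 0
G(1) = mex{0} = 1
G(2) = mex{1} = 0
G(3) = mex{0} = 1
G(4) = mex{1} = 0
G(5) = mex{0} = 1
G(6) = mex{1,0} = 2
G(7) = mex{2,1} = 0
G(8) = mex{0,0} = 1
G(9) = mex{1,1} = 0
G(10) = mex{0,0} = 1
G(11) = mex{1,1,0} = 2
G(12) = mex{2,2,1} = 0
G(13) = mex{0,0,0} = 1
G(14) = mex{1,1,1} = 0
G(15) = mex{0,0,0} = 1
G(16) = mex{1,1,1} = 0
G(17) = mex{0,2,2} = 1
G(18) = mex{1,0,0} = 2
P-positions are exactly the n with G(n) = 0.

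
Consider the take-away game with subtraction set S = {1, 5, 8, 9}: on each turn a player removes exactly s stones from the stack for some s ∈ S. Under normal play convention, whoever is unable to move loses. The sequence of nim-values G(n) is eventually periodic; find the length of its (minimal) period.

G(0) = 0
G(1) = mex{0} = 1
G(2) = mex{1} = 0
G(3) = mex{0} = 1
G(4) = mex{1} = 0
G(5) = mex{0,0} = 1
G(6) = mex{1,1} = 0
G(7) = mex{0,0} = 1
G(8) = mex{1,1,0} = 2
G(9) = mex{2,0,1,0} = 3
G(10) = mex{3,1,0,1} = 2
G(11) = mex{2,0,1,0} = 3
G(12) = mex{3,1,0,1} = 2
G(13) = mex{2,2,1,0} = 3
G(14) = mex{3,3,0,1} = 2
G(15) = mex{2,2,1,0} = 3
G(16) = mex{3,3,2,1} = 0
G(17) = mex{0,2,3,2} = 1
G(18) = mex{1,3,2,3} = 0
G(19) = mex{0,2,3,2} = 1
G(20) = mex{1,3,2,3} = 0
G(21) = mex{0,0,3,2} = 1
G(22) = mex{1,1,2,3} = 0
G(23) = mex{0,0,3,2} = 1
G(24) = mex{1,1,0,3} = 2
G(25) = mex{2,0,1,0} = 3
G(26) = mex{3,1,0,1} = 2
G(27) = mex{2,0,1,0} = 3
G(28) = mex{3,1,0,1} = 2
G(29) = mex{2,2,1,0} = 3
G(30) = mex{3,3,0,1} = 2
G(31) = mex{2,2,1,0} = 3
G(32) = mex{3,3,2,1} = 0
G(33) = mex{0,2,3,2} = 1
G(n+16) = G(n) holds for n = 0,…,8 (a full window of length max(S) = 9), so the sequence is purely periodic with period 16.

16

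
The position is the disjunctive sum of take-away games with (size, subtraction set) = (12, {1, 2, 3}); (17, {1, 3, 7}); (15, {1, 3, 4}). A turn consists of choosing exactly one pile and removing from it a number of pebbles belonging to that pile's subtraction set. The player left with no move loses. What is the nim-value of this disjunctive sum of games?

0

Pile A, S = {1, 2, 3}:
n :  0  1  2  3  4  5  6  7  8  9 10 11 12
G :  0  1  2  3  0  1  2  3  0  1  2  3  0
G_A(12) = 0.
Pile B, S = {1, 3, 7}:
G(0) = 0
G(1) = mex{0} = 1
G(2) = mex{1} = 0
G(3) = mex{0,0} = 1
G(4) = mex{1,1} = 0
G(5) = mex{0,0} = 1
G(6) = mex{1,1} = 0
G(7) = mex{0,0,0} = 1
G(8) = mex{1,1,1} = 0
G(9) = mex{0,0,0} = 1
G(10) = mex{1,1,1} = 0
G(11) = mex{0,0,0} = 1
G(12) = mex{1,1,1} = 0
G(13) = mex{0,0,0} = 1
G(14) = mex{1,1,1} = 0
G(15) = mex{0,0,0} = 1
G(16) = mex{1,1,1} = 0
G(17) = mex{0,0,0} = 1
G_B(17) = 1.
Pile C, S = {1, 3, 4}:
G(0) = 0
G(1) = mex{0} = 1
G(2) = mex{1} = 0
G(3) = mex{0,0} = 1
G(4) = mex{1,1,0} = 2
G(5) = mex{2,0,1} = 3
G(6) = mex{3,1,0} = 2
G(7) = mex{2,2,1} = 0
G(8) = mex{0,3,2} = 1
G(9) = mex{1,2,3} = 0
G(10) = mex{0,0,2} = 1
G(11) = mex{1,1,0} = 2
G(12) = mex{2,0,1} = 3
G(13) = mex{3,1,0} = 2
G(14) = mex{2,2,1} = 0
G(15) = mex{0,3,2} = 1
G_C(15) = 1.
Combined Grundy value = 0 ⊕ 1 ⊕ 1 = 0.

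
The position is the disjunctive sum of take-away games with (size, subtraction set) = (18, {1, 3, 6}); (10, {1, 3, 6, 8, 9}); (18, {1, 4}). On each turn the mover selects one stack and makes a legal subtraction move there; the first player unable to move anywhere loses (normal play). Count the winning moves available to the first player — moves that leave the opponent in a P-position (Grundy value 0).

Stack A, S = {1, 3, 6}:
n :  0  1  2  3  4  5  6  7  8  9 10 11 12 13 14 15 16 17 18
G :  0  1  0  1  0  1  2  3  2  0  1  0  1  0  1  2  3  2  0
G_A(18) = 0.
Stack B, S = {1, 3, 6, 8, 9}:
G(0) = 0
G(1) = mex{0} = 1
G(2) = mex{1} = 0
G(3) = mex{0,0} = 1
G(4) = mex{1,1} = 0
G(5) = mex{0,0} = 1
G(6) = mex{1,1,0} = 2
G(7) = mex{2,0,1} = 3
G(8) = mex{3,1,0,0} = 2
G(9) = mex{2,2,1,1,0} = 3
G(10) = mex{3,3,0,0,1} = 2
G_B(10) = 2.
Stack C, S = {1, 4}:
G(0) = 0
G(1) = mex{0} = 1
G(2) = mex{1} = 0
G(3) = mex{0} = 1
G(4) = mex{1,0} = 2
G(5) = mex{2,1} = 0
G(6) = mex{0,0} = 1
G(7) = mex{1,1} = 0
G(8) = mex{0,2} = 1
G(9) = mex{1,0} = 2
G(10) = mex{2,1} = 0
G(11) = mex{0,0} = 1
G(12) = mex{1,1} = 0
G(13) = mex{0,2} = 1
G(14) = mex{1,0} = 2
G(15) = mex{2,1} = 0
G(16) = mex{0,0} = 1
G(17) = mex{1,1} = 0
G(18) = mex{0,2} = 1
G_C(18) = 1.
Combined Grundy value = 0 ⊕ 2 ⊕ 1 = 3.
A winning move leaves total XOR = 0, i.e. changes one component's Grundy value g to g ⊕ X where X is the current total.
Stack A: need g' = 0⊕3 = 3. Options: 18−1→G=2, 18−3→G=2, 18−6→G=1. Hits: 0.
Stack B: need g' = 2⊕3 = 1. Options: 10−1→G=3, 10−3→G=3, 10−6→G=0, 10−8→G=0, 10−9→G=1. Hits: 1.
Stack C: need g' = 1⊕3 = 2. Options: 18−1→G=0, 18−4→G=2. Hits: 1.

2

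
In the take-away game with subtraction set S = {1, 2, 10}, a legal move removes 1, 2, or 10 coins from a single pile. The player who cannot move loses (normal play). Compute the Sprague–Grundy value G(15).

G(0) = 0
G(1) = mex{0} = 1
G(2) = mex{1,0} = 2
G(3) = mex{2,1} = 0
G(4) = mex{0,2} = 1
G(5) = mex{1,0} = 2
G(6) = mex{2,1} = 0
G(7) = mex{0,2} = 1
G(8) = mex{1,0} = 2
G(9) = mex{2,1} = 0
G(10) = mex{0,2,0} = 1
G(11) = mex{1,0,1} = 2
G(12) = mex{2,1,2} = 0
G(13) = mex{0,2,0} = 1
G(14) = mex{1,0,1} = 2
G(15) = mex{2,1,2} = 0

0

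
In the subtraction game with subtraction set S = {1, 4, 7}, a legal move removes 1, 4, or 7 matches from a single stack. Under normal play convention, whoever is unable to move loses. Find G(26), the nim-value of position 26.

G(0) = 0
G(1) = mex{0} = 1
G(2) = mex{1} = 0
G(3) = mex{0} = 1
G(4) = mex{1,0} = 2
G(5) = mex{2,1} = 0
G(6) = mex{0,0} = 1
G(7) = mex{1,1,0} = 2
G(8) = mex{2,2,1} = 0
G(9) = mex{0,0,0} = 1
G(10) = mex{1,1,1} = 0
G(11) = mex{0,2,2} = 1
G(12) = mex{1,0,0} = 2
G(13) = mex{2,1,1} = 0
G(14) = mex{0,0,2} = 1
G(15) = mex{1,1,0} = 2
G(16) = mex{2,2,1} = 0
G(17) = mex{0,0,0} = 1
G(18) = mex{1,1,1} = 0
G(19) = mex{0,2,2} = 1
G(20) = mex{1,0,0} = 2
G(21) = mex{2,1,1} = 0
G(22) = mex{0,0,2} = 1
G(23) = mex{1,1,0} = 2
G(24) = mex{2,2,1} = 0
G(25) = mex{0,0,0} = 1
G(26) = mex{1,1,1} = 0

0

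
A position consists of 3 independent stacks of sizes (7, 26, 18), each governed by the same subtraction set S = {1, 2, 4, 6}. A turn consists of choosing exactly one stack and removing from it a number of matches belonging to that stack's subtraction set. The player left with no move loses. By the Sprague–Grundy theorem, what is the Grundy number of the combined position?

All stacks use S = {1, 2, 4, 6}:
n :  0  1  2  3  4  5  6  7  8  9 10 11 12 13 14 15 16 17 18 19 20 21 22 23 24 25 26
G :  0  1  2  0  1  2  3  4  0  1  2  0  1  2  3  4  0  1  2  0  1  2  3  4  0  1  2
Stack A: G(7) = 4.
Stack B: G(26) = 2.
Stack C: G(18) = 2.
Combined Grundy value = 4 ⊕ 2 ⊕ 2 = 4.

4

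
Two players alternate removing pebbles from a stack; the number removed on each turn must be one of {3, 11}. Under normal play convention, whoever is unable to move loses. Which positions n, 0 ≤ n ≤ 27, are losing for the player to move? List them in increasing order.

n :  0  1  2  3  4  5  6  7  8  9 10 11 12 13 14 15 16 17 18 19 20 21 22 23 24 25 26 27
G :  0  0  0  1  1  1  0  0  0  1  1  1  2  2  0  0  0  1  1  1  0  0  0  1  1  1  2  2
P-positions are exactly the n with G(n) = 0.

0, 1, 2, 6, 7, 8, 14, 15, 16, 20, 21, 22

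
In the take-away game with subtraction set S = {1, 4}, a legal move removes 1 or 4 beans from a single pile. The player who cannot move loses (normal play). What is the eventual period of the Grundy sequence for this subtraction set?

G(0) = 0
G(1) = mex{0} = 1
G(2) = mex{1} = 0
G(3) = mex{0} = 1
G(4) = mex{1,0} = 2
G(5) = mex{2,1} = 0
G(6) = mex{0,0} = 1
G(7) = mex{1,1} = 0
G(8) = mex{0,2} = 1
G(9) = mex{1,0} = 2
G(10) = mex{2,1} = 0
G(11) = mex{0,0} = 1
G(12) = mex{1,1} = 0
G(13) = mex{0,2} = 1
G(14) = mex{1,0} = 2
G(n+5) = G(n) holds for n = 0,…,3 (a full window of length max(S) = 4), so the sequence is purely periodic with period 5.

5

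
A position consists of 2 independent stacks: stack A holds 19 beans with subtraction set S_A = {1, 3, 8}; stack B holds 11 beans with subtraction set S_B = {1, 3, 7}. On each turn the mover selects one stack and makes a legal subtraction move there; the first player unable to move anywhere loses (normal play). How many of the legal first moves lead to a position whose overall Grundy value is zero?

2

Stack A, S = {1, 3, 8}:
n :  0  1  2  3  4  5  6  7  8  9 10 11 12 13 14 15 16 17 18 19
G :  0  1  0  1  0  1  0  1  2  3  2  0  1  0  1  0  1  0  1  2
G_A(19) = 2.
Stack B, S = {1, 3, 7}:
G(0) = 0
G(1) = mex{0} = 1
G(2) = mex{1} = 0
G(3) = mex{0,0} = 1
G(4) = mex{1,1} = 0
G(5) = mex{0,0} = 1
G(6) = mex{1,1} = 0
G(7) = mex{0,0,0} = 1
G(8) = mex{1,1,1} = 0
G(9) = mex{0,0,0} = 1
G(10) = mex{1,1,1} = 0
G(11) = mex{0,0,0} = 1
G_B(11) = 1.
Combined Grundy value = 2 ⊕ 1 = 3.
A winning move leaves total XOR = 0, i.e. changes one component's Grundy value g to g ⊕ X where X is the current total.
Stack A: need g' = 2⊕3 = 1. Options: 19−1→G=1, 19−3→G=1, 19−8→G=0. Hits: 2.
Stack B: need g' = 1⊕3 = 2. Options: 11−1→G=0, 11−3→G=0, 11−7→G=0. Hits: 0.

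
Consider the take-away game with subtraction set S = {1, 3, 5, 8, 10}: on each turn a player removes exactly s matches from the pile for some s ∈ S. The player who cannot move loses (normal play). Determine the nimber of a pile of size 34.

G(0) = 0
G(1) = mex{0} = 1
G(2) = mex{1} = 0
G(3) = mex{0,0} = 1
G(4) = mex{1,1} = 0
G(5) = mex{0,0,0} = 1
G(6) = mex{1,1,1} = 0
G(7) = mex{0,0,0} = 1
G(8) = mex{1,1,1,0} = 2
G(9) = mex{2,0,0,1} = 3
G(10) = mex{3,1,1,0,0} = 2
G(11) = mex{2,2,0,1,1} = 3
G(12) = mex{3,3,1,0,0} = 2
G(13) = mex{2,2,2,1,1} = 0
G(14) = mex{0,3,3,0,0} = 1
G(15) = mex{1,2,2,1,1} = 0
G(16) = mex{0,0,3,2,0} = 1
G(17) = mex{1,1,2,3,1} = 0
G(18) = mex{0,0,0,2,2} = 1
G(19) = mex{1,1,1,3,3} = 0
G(20) = mex{0,0,0,2,2} = 1
G(21) = mex{1,1,1,0,3} = 2
G(22) = mex{2,0,0,1,2} = 3
G(23) = mex{3,1,1,0,0} = 2
G(24) = mex{2,2,0,1,1} = 3
G(25) = mex{3,3,1,0,0} = 2
G(26) = mex{2,2,2,1,1} = 0
G(27) = mex{0,3,3,0,0} = 1
G(28) = mex{1,2,2,1,1} = 0
G(29) = mex{0,0,3,2,0} = 1
G(30) = mex{1,1,2,3,1} = 0
G(31) = mex{0,0,0,2,2} = 1
G(32) = mex{1,1,1,3,3} = 0
G(33) = mex{0,0,0,2,2} = 1
G(34) = mex{1,1,1,0,3} = 2

2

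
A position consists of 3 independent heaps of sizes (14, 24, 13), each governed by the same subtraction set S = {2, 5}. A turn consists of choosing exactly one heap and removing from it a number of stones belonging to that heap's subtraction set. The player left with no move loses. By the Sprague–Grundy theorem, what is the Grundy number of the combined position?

All heaps use S = {2, 5}:
n :  0  1  2  3  4  5  6  7  8  9 10 11 12 13 14 15 16 17 18 19 20 21 22 23 24
G :  0  0  1  1  0  2  1  0  0  1  1  0  2  1  0  0  1  1  0  2  1  0  0  1  1
Heap A: G(14) = 0.
Heap B: G(24) = 1.
Heap C: G(13) = 1.
Combined Grundy value = 0 ⊕ 1 ⊕ 1 = 0.

0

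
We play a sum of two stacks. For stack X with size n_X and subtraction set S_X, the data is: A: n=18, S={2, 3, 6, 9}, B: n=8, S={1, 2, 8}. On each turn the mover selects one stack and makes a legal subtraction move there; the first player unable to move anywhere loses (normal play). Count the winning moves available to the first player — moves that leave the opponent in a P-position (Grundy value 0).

2

Stack A, S = {2, 3, 6, 9}:
G(0) = 0
G(1) = mex{} = 0
G(2) = mex{0} = 1
G(3) = mex{0,0} = 1
G(4) = mex{1,0} = 2
G(5) = mex{1,1} = 0
G(6) = mex{2,1,0} = 3
G(7) = mex{0,2,0} = 1
G(8) = mex{3,0,1} = 2
G(9) = mex{1,3,1,0} = 2
G(10) = mex{2,1,2,0} = 3
G(11) = mex{2,2,0,1} = 3
G(12) = mex{3,2,3,1} = 0
G(13) = mex{3,3,1,2} = 0
G(14) = mex{0,3,2,0} = 1
G(15) = mex{0,0,2,3} = 1
G(16) = mex{1,0,3,1} = 2
G(17) = mex{1,1,3,2} = 0
G(18) = mex{2,1,0,2} = 3
G_A(18) = 3.
Stack B, S = {1, 2, 8}:
n : 0 1 2 3 4 5 6 7 8
G : 0 1 2 0 1 2 0 1 2
G_B(8) = 2.
Combined Grundy value = 3 ⊕ 2 = 1.
A winning move leaves total XOR = 0, i.e. changes one component's Grundy value g to g ⊕ X where X is the current total.
Stack A: need g' = 3⊕1 = 2. Options: 18−2→G=2, 18−3→G=1, 18−6→G=0, 18−9→G=2. Hits: 2.
Stack B: need g' = 2⊕1 = 3. Options: 8−1→G=1, 8−2→G=0, 8−8→G=0. Hits: 0.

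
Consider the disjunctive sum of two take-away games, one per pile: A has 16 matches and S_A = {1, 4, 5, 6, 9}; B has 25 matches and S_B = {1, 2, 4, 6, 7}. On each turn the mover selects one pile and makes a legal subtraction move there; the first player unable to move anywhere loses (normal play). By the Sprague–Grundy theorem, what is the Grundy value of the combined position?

3

Pile A, S = {1, 4, 5, 6, 9}:
G(0) = 0
G(1) = mex{0} = 1
G(2) = mex{1} = 0
G(3) = mex{0} = 1
G(4) = mex{1,0} = 2
G(5) = mex{2,1,0} = 3
G(6) = mex{3,0,1,0} = 2
G(7) = mex{2,1,0,1} = 3
G(8) = mex{3,2,1,0} = 4
G(9) = mex{4,3,2,1,0} = 5
G(10) = mex{5,2,3,2,1} = 0
G(11) = mex{0,3,2,3,0} = 1
G(12) = mex{1,4,3,2,1} = 0
G(13) = mex{0,5,4,3,2} = 1
G(14) = mex{1,0,5,4,3} = 2
G(15) = mex{2,1,0,5,2} = 3
G(16) = mex{3,0,1,0,3} = 2
G_A(16) = 2.
Pile B, S = {1, 2, 4, 6, 7}:
n :  0  1  2  3  4  5  6  7  8  9 10 11 12 13 14 15 16 17 18 19 20 21 22 23 24 25
G :  0  1  2  0  1  2  3  4  0  1  2  0  1  2  3  4  0  1  2  0  1  2  3  4  0  1
G_B(25) = 1.
Combined Grundy value = 2 ⊕ 1 = 3.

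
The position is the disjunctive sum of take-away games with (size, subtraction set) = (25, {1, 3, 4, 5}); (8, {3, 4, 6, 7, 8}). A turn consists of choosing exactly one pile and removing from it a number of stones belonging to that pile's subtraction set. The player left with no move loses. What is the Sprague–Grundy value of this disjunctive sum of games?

Pile A, S = {1, 3, 4, 5}:
G(0) = 0
G(1) = mex{0} = 1
G(2) = mex{1} = 0
G(3) = mex{0,0} = 1
G(4) = mex{1,1,0} = 2
G(5) = mex{2,0,1,0} = 3
G(6) = mex{3,1,0,1} = 2
G(7) = mex{2,2,1,0} = 3
G(8) = mex{3,3,2,1} = 0
G(9) = mex{0,2,3,2} = 1
G(10) = mex{1,3,2,3} = 0
G(11) = mex{0,0,3,2} = 1
G(12) = mex{1,1,0,3} = 2
G(13) = mex{2,0,1,0} = 3
G(14) = mex{3,1,0,1} = 2
G(15) = mex{2,2,1,0} = 3
G(16) = mex{3,3,2,1} = 0
G(17) = mex{0,2,3,2} = 1
G(18) = mex{1,3,2,3} = 0
G(19) = mex{0,0,3,2} = 1
G(20) = mex{1,1,0,3} = 2
G(21) = mex{2,0,1,0} = 3
G(22) = mex{3,1,0,1} = 2
G(23) = mex{2,2,1,0} = 3
G(24) = mex{3,3,2,1} = 0
G(25) = mex{0,2,3,2} = 1
G_A(25) = 1.
Pile B, S = {3, 4, 6, 7, 8}:
n : 0 1 2 3 4 5 6 7 8
G : 0 0 0 1 1 1 2 2 2
G_B(8) = 2.
Combined Grundy value = 1 ⊕ 2 = 3.

3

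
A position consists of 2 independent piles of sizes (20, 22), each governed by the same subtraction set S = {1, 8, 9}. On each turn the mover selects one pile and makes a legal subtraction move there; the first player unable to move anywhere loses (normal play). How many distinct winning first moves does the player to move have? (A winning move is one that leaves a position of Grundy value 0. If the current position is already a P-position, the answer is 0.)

All piles use S = {1, 8, 9}:
n :  0  1  2  3  4  5  6  7  8  9 10 11 12 13 14 15 16 17 18 19 20 21 22
G :  0  1  0  1  0  1  0  1  2  3  2  3  2  3  2  3  0  1  0  1  0  1  0
Pile A: G(20) = 0.
Pile B: G(22) = 0.
Combined Grundy value = 0 ⊕ 0 = 0.
A winning move leaves total XOR = 0, i.e. changes one component's Grundy value g to g ⊕ X where X is the current total.
Pile A: target g' = 0⊕0 = 0, but every legal move changes the Grundy value (mex property), so 0 moves.
Pile B: target g' = 0⊕0 = 0, but every legal move changes the Grundy value (mex property), so 0 moves.

0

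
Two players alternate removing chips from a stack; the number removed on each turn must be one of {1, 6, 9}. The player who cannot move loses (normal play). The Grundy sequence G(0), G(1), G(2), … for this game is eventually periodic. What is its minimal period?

G(0) = 0
G(1) = mex{0} = 1
G(2) = mex{1} = 0
G(3) = mex{0} = 1
G(4) = mex{1} = 0
G(5) = mex{0} = 1
G(6) = mex{1,0} = 2
G(7) = mex{2,1} = 0
G(8) = mex{0,0} = 1
G(9) = mex{1,1,0} = 2
G(10) = mex{2,0,1} = 3
G(11) = mex{3,1,0} = 2
G(12) = mex{2,2,1} = 0
G(13) = mex{0,0,0} = 1
G(14) = mex{1,1,1} = 0
G(15) = mex{0,2,2} = 1
G(16) = mex{1,3,0} = 2
G(17) = mex{2,2,1} = 0
G(18) = mex{0,0,2} = 1
G(19) = mex{1,1,3} = 0
G(20) = mex{0,0,2} = 1
G(21) = mex{1,1,0} = 2
G(22) = mex{2,2,1} = 0
G(23) = mex{0,0,0} = 1
G(24) = mex{1,1,1} = 0
G(25) = mex{0,0,2} = 1
G(26) = mex{1,1,0} = 2
From n = 11 onward G(n+5) = G(n); since this holds over max(S) = 9 consecutive positions the period is 5 (pre-period 11).

5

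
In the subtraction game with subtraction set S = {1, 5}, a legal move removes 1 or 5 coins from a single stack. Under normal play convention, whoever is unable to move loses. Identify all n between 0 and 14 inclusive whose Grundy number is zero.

0, 2, 4, 6, 8, 10, 12, 14

n :  0  1  2  3  4  5  6  7  8  9 10 11 12 13 14
G :  0  1  0  1  0  1  0  1  0  1  0  1  0  1  0
P-positions are exactly the n with G(n) = 0.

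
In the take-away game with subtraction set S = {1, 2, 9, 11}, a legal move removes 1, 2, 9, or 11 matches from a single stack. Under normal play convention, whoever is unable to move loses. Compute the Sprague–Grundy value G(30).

0

n :  0  1  2  3  4  5  6  7  8  9 10 11 12 13 14 15 16 17 18 19 20 21 22 23 24 25 26 27 28 29 30
G :  0  1  2  0  1  2  0  1  2  3  0  1  2  0  1  2  0  1  2  3  0  1  2  0  1  2  0  1  2  3  0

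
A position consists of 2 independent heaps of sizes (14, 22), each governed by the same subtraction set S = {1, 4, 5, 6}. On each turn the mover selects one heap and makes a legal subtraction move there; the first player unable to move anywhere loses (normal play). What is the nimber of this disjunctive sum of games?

All heaps use S = {1, 4, 5, 6}:
G(0) = 0
G(1) = mex{0} = 1
G(2) = mex{1} = 0
G(3) = mex{0} = 1
G(4) = mex{1,0} = 2
G(5) = mex{2,1,0} = 3
G(6) = mex{3,0,1,0} = 2
G(7) = mex{2,1,0,1} = 3
G(8) = mex{3,2,1,0} = 4
G(9) = mex{4,3,2,1} = 0
G(10) = mex{0,2,3,2} = 1
G(11) = mex{1,3,2,3} = 0
G(12) = mex{0,4,3,2} = 1
G(13) = mex{1,0,4,3} = 2
G(14) = mex{2,1,0,4} = 3
G(15) = mex{3,0,1,0} = 2
G(16) = mex{2,1,0,1} = 3
G(17) = mex{3,2,1,0} = 4
G(18) = mex{4,3,2,1} = 0
G(19) = mex{0,2,3,2} = 1
G(20) = mex{1,3,2,3} = 0
G(21) = mex{0,4,3,2} = 1
G(22) = mex{1,0,4,3} = 2
Heap A: G(14) = 3.
Heap B: G(22) = 2.
Combined Grundy value = 3 ⊕ 2 = 1.

1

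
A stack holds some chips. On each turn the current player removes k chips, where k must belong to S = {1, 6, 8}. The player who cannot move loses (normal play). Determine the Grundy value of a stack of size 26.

G(0) = 0
G(1) = mex{0} = 1
G(2) = mex{1} = 0
G(3) = mex{0} = 1
G(4) = mex{1} = 0
G(5) = mex{0} = 1
G(6) = mex{1,0} = 2
G(7) = mex{2,1} = 0
G(8) = mex{0,0,0} = 1
G(9) = mex{1,1,1} = 0
G(10) = mex{0,0,0} = 1
G(11) = mex{1,1,1} = 0
G(12) = mex{0,2,0} = 1
G(13) = mex{1,0,1} = 2
G(14) = mex{2,1,2} = 0
G(15) = mex{0,0,0} = 1
G(16) = mex{1,1,1} = 0
G(17) = mex{0,0,0} = 1
G(18) = mex{1,1,1} = 0
G(19) = mex{0,2,0} = 1
G(20) = mex{1,0,1} = 2
G(21) = mex{2,1,2} = 0
G(22) = mex{0,0,0} = 1
G(23) = mex{1,1,1} = 0
G(24) = mex{0,0,0} = 1
G(25) = mex{1,1,1} = 0
G(26) = mex{0,2,0} = 1

1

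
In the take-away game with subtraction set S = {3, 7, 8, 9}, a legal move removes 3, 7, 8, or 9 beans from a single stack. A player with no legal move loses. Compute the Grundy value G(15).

n :  0  1  2  3  4  5  6  7  8  9 10 11 12 13 14 15
G :  0  0  0  1  1  1  0  2  2  1  3  3  0  2  4  1

1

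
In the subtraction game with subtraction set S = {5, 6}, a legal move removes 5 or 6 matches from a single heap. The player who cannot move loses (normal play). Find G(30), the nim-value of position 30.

1

G(0) = 0
G(1) = mex{} = 0
G(2) = mex{} = 0
G(3) = mex{} = 0
G(4) = mex{} = 0
G(5) = mex{0} = 1
G(6) = mex{0,0} = 1
G(7) = mex{0,0} = 1
G(8) = mex{0,0} = 1
G(9) = mex{0,0} = 1
G(10) = mex{1,0} = 2
G(11) = mex{1,1} = 0
G(12) = mex{1,1} = 0
G(13) = mex{1,1} = 0
G(14) = mex{1,1} = 0
G(15) = mex{2,1} = 0
G(16) = mex{0,2} = 1
G(17) = mex{0,0} = 1
G(18) = mex{0,0} = 1
G(19) = mex{0,0} = 1
G(20) = mex{0,0} = 1
G(21) = mex{1,0} = 2
G(22) = mex{1,1} = 0
G(23) = mex{1,1} = 0
G(24) = mex{1,1} = 0
G(25) = mex{1,1} = 0
G(26) = mex{2,1} = 0
G(27) = mex{0,2} = 1
G(28) = mex{0,0} = 1
G(29) = mex{0,0} = 1
G(30) = mex{0,0} = 1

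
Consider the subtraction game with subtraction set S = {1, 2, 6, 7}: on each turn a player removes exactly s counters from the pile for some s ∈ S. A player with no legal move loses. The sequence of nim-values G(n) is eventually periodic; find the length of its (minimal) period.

G(0) = 0
G(1) = mex{0} = 1
G(2) = mex{1,0} = 2
G(3) = mex{2,1} = 0
G(4) = mex{0,2} = 1
G(5) = mex{1,0} = 2
G(6) = mex{2,1,0} = 3
G(7) = mex{3,2,1,0} = 4
G(8) = mex{4,3,2,1} = 0
G(9) = mex{0,4,0,2} = 1
G(10) = mex{1,0,1,0} = 2
G(11) = mex{2,1,2,1} = 0
G(12) = mex{0,2,3,2} = 1
G(13) = mex{1,0,4,3} = 2
G(14) = mex{2,1,0,4} = 3
G(15) = mex{3,2,1,0} = 4
G(16) = mex{4,3,2,1} = 0
G(17) = mex{0,4,0,2} = 1
G(n+8) = G(n) holds for n = 0,…,6 (a full window of length max(S) = 7), so the sequence is purely periodic with period 8.

8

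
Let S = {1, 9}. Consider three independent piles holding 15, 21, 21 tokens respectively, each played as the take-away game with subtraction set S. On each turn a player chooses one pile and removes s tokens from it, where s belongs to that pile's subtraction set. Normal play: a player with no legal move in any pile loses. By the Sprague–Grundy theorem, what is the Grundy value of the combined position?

1

All piles use S = {1, 9}:
G(0) = 0
G(1) = mex{0} = 1
G(2) = mex{1} = 0
G(3) = mex{0} = 1
G(4) = mex{1} = 0
G(5) = mex{0} = 1
G(6) = mex{1} = 0
G(7) = mex{0} = 1
G(8) = mex{1} = 0
G(9) = mex{0,0} = 1
G(10) = mex{1,1} = 0
G(11) = mex{0,0} = 1
G(12) = mex{1,1} = 0
G(13) = mex{0,0} = 1
G(14) = mex{1,1} = 0
G(15) = mex{0,0} = 1
G(16) = mex{1,1} = 0
G(17) = mex{0,0} = 1
G(18) = mex{1,1} = 0
G(19) = mex{0,0} = 1
G(20) = mex{1,1} = 0
G(21) = mex{0,0} = 1
Pile A: G(15) = 1.
Pile B: G(21) = 1.
Pile C: G(21) = 1.
Combined Grundy value = 1 ⊕ 1 ⊕ 1 = 1.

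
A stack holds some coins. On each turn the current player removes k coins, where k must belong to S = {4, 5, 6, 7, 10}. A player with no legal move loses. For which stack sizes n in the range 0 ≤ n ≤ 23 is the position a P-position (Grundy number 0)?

G(0) = 0
G(1) = mex{} = 0
G(2) = mex{} = 0
G(3) = mex{} = 0
G(4) = mex{0} = 1
G(5) = mex{0,0} = 1
G(6) = mex{0,0,0} = 1
G(7) = mex{0,0,0,0} = 1
G(8) = mex{1,0,0,0} = 2
G(9) = mex{1,1,0,0} = 2
G(10) = mex{1,1,1,0,0} = 2
G(11) = mex{1,1,1,1,0} = 2
G(12) = mex{2,1,1,1,0} = 3
G(13) = mex{2,2,1,1,0} = 3
G(14) = mex{2,2,2,1,1} = 0
G(15) = mex{2,2,2,2,1} = 0
G(16) = mex{3,2,2,2,1} = 0
G(17) = mex{3,3,2,2,1} = 0
G(18) = mex{0,3,3,2,2} = 1
G(19) = mex{0,0,3,3,2} = 1
G(20) = mex{0,0,0,3,2} = 1
G(21) = mex{0,0,0,0,2} = 1
G(22) = mex{1,0,0,0,3} = 2
G(23) = mex{1,1,0,0,3} = 2
P-positions are exactly the n with G(n) = 0.

0, 1, 2, 3, 14, 15, 16, 17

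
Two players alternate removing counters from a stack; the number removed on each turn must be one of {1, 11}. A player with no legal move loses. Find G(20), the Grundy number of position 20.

0

n :  0  1  2  3  4  5  6  7  8  9 10 11 12 13 14 15 16 17 18 19 20
G :  0  1  0  1  0  1  0  1  0  1  0  1  0  1  0  1  0  1  0  1  0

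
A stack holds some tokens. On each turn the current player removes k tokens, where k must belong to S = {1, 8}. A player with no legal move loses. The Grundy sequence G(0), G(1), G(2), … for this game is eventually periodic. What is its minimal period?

G(0) = 0
G(1) = mex{0} = 1
G(2) = mex{1} = 0
G(3) = mex{0} = 1
G(4) = mex{1} = 0
G(5) = mex{0} = 1
G(6) = mex{1} = 0
G(7) = mex{0} = 1
G(8) = mex{1,0} = 2
G(9) = mex{2,1} = 0
G(10) = mex{0,0} = 1
G(11) = mex{1,1} = 0
G(12) = mex{0,0} = 1
G(13) = mex{1,1} = 0
G(14) = mex{0,0} = 1
G(15) = mex{1,1} = 0
G(16) = mex{0,2} = 1
G(17) = mex{1,0} = 2
G(18) = mex{2,1} = 0
G(19) = mex{0,0} = 1
G(n+9) = G(n) holds for n = 0,…,7 (a full window of length max(S) = 8), so the sequence is purely periodic with period 9.

9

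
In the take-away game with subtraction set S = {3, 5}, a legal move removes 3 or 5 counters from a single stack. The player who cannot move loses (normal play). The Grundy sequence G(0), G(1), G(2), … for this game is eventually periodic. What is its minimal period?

8

G(0) = 0
G(1) = mex{} = 0
G(2) = mex{} = 0
G(3) = mex{0} = 1
G(4) = mex{0} = 1
G(5) = mex{0,0} = 1
G(6) = mex{1,0} = 2
G(7) = mex{1,0} = 2
G(8) = mex{1,1} = 0
G(9) = mex{2,1} = 0
G(10) = mex{2,1} = 0
G(11) = mex{0,2} = 1
G(12) = mex{0,2} = 1
G(13) = mex{0,0} = 1
G(14) = mex{1,0} = 2
G(15) = mex{1,0} = 2
G(16) = mex{1,1} = 0
G(17) = mex{2,1} = 0
G(n+8) = G(n) holds for n = 0,…,4 (a full window of length max(S) = 5), so the sequence is purely periodic with period 8.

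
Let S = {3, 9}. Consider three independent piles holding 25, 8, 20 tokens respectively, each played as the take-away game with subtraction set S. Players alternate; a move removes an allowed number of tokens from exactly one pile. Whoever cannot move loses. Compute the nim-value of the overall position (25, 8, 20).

0

All piles use S = {3, 9}:
G(0) = 0
G(1) = mex{} = 0
G(2) = mex{} = 0
G(3) = mex{0} = 1
G(4) = mex{0} = 1
G(5) = mex{0} = 1
G(6) = mex{1} = 0
G(7) = mex{1} = 0
G(8) = mex{1} = 0
G(9) = mex{0,0} = 1
G(10) = mex{0,0} = 1
G(11) = mex{0,0} = 1
G(12) = mex{1,1} = 0
G(13) = mex{1,1} = 0
G(14) = mex{1,1} = 0
G(15) = mex{0,0} = 1
G(16) = mex{0,0} = 1
G(17) = mex{0,0} = 1
G(18) = mex{1,1} = 0
G(19) = mex{1,1} = 0
G(20) = mex{1,1} = 0
G(21) = mex{0,0} = 1
G(22) = mex{0,0} = 1
G(23) = mex{0,0} = 1
G(24) = mex{1,1} = 0
G(25) = mex{1,1} = 0
Pile A: G(25) = 0.
Pile B: G(8) = 0.
Pile C: G(20) = 0.
Combined Grundy value = 0 ⊕ 0 ⊕ 0 = 0.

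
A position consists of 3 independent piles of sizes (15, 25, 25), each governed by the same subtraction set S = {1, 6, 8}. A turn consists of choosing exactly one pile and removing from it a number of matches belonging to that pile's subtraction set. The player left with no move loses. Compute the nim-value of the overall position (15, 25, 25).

1

All piles use S = {1, 6, 8}:
n :  0  1  2  3  4  5  6  7  8  9 10 11 12 13 14 15 16 17 18 19 20 21 22 23 24 25
G :  0  1  0  1  0  1  2  0  1  0  1  0  1  2  0  1  0  1  0  1  2  0  1  0  1  0
Pile A: G(15) = 1.
Pile B: G(25) = 0.
Pile C: G(25) = 0.
Combined Grundy value = 1 ⊕ 0 ⊕ 0 = 1.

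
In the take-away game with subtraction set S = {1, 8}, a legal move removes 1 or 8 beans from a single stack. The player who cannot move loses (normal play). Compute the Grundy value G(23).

1

n :  0  1  2  3  4  5  6  7  8  9 10 11 12 13 14 15 16 17 18 19 20 21 22 23
G :  0  1  0  1  0  1  0  1  2  0  1  0  1  0  1  0  1  2  0  1  0  1  0  1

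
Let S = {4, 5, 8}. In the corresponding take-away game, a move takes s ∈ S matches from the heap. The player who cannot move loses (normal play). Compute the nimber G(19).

n :  0  1  2  3  4  5  6  7  8  9 10 11 12 13 14 15 16 17 18 19
G :  0  0  0  0  1  1  1  1  2  2  2  2  0  0  0  0  1  1  1  1

1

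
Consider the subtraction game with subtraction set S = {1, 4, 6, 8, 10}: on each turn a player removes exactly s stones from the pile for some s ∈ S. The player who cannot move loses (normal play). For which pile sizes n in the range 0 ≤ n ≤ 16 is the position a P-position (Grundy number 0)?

n :  0  1  2  3  4  5  6  7  8  9 10 11 12 13 14 15 16
G :  0  1  0  1  2  0  1  0  1  2  3  2  3  4  0  1  0
P-positions are exactly the n with G(n) = 0.

0, 2, 5, 7, 14, 16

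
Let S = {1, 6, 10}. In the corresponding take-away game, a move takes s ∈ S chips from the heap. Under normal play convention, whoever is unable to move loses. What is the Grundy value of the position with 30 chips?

3

G(0) = 0
G(1) = mex{0} = 1
G(2) = mex{1} = 0
G(3) = mex{0} = 1
G(4) = mex{1} = 0
G(5) = mex{0} = 1
G(6) = mex{1,0} = 2
G(7) = mex{2,1} = 0
G(8) = mex{0,0} = 1
G(9) = mex{1,1} = 0
G(10) = mex{0,0,0} = 1
G(11) = mex{1,1,1} = 0
G(12) = mex{0,2,0} = 1
G(13) = mex{1,0,1} = 2
G(14) = mex{2,1,0} = 3
G(15) = mex{3,0,1} = 2
G(16) = mex{2,1,2} = 0
G(17) = mex{0,0,0} = 1
G(18) = mex{1,1,1} = 0
G(19) = mex{0,2,0} = 1
G(20) = mex{1,3,1} = 0
G(21) = mex{0,2,0} = 1
G(22) = mex{1,0,1} = 2
G(23) = mex{2,1,2} = 0
G(24) = mex{0,0,3} = 1
G(25) = mex{1,1,2} = 0
G(26) = mex{0,0,0} = 1
G(27) = mex{1,1,1} = 0
G(28) = mex{0,2,0} = 1
G(29) = mex{1,0,1} = 2
G(30) = mex{2,1,0} = 3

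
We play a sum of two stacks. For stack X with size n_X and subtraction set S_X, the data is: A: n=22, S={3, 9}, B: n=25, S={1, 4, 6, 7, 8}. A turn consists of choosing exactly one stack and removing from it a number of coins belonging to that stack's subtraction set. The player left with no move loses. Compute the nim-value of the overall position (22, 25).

5

Stack A, S = {3, 9}:
G(0) = 0
G(1) = mex{} = 0
G(2) = mex{} = 0
G(3) = mex{0} = 1
G(4) = mex{0} = 1
G(5) = mex{0} = 1
G(6) = mex{1} = 0
G(7) = mex{1} = 0
G(8) = mex{1} = 0
G(9) = mex{0,0} = 1
G(10) = mex{0,0} = 1
G(11) = mex{0,0} = 1
G(12) = mex{1,1} = 0
G(13) = mex{1,1} = 0
G(14) = mex{1,1} = 0
G(15) = mex{0,0} = 1
G(16) = mex{0,0} = 1
G(17) = mex{0,0} = 1
G(18) = mex{1,1} = 0
G(19) = mex{1,1} = 0
G(20) = mex{1,1} = 0
G(21) = mex{0,0} = 1
G(22) = mex{0,0} = 1
G_A(22) = 1.
Stack B, S = {1, 4, 6, 7, 8}:
n :  0  1  2  3  4  5  6  7  8  9 10 11 12 13 14 15 16 17 18 19 20 21 22 23 24 25
G :  0  1  0  1  2  0  1  2  3  2  3  4  5  3  0  1  0  1  2  0  1  2  3  2  3  4
G_B(25) = 4.
Combined Grundy value = 1 ⊕ 4 = 5.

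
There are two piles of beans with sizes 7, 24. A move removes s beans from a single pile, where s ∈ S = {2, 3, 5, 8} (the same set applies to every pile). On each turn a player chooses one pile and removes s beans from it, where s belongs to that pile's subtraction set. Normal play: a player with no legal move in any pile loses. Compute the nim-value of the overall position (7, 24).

0

All piles use S = {2, 3, 5, 8}:
G(0) = 0
G(1) = mex{} = 0
G(2) = mex{0} = 1
G(3) = mex{0,0} = 1
G(4) = mex{1,0} = 2
G(5) = mex{1,1,0} = 2
G(6) = mex{2,1,0} = 3
G(7) = mex{2,2,1} = 0
G(8) = mex{3,2,1,0} = 4
G(9) = mex{0,3,2,0} = 1
G(10) = mex{4,0,2,1} = 3
G(11) = mex{1,4,3,1} = 0
G(12) = mex{3,1,0,2} = 4
G(13) = mex{0,3,4,2} = 1
G(14) = mex{4,0,1,3} = 2
G(15) = mex{1,4,3,0} = 2
G(16) = mex{2,1,0,4} = 3
G(17) = mex{2,2,4,1} = 0
G(18) = mex{3,2,1,3} = 0
G(19) = mex{0,3,2,0} = 1
G(20) = mex{0,0,2,4} = 1
G(21) = mex{1,0,3,1} = 2
G(22) = mex{1,1,0,2} = 3
G(23) = mex{2,1,0,2} = 3
G(24) = mex{3,2,1,3} = 0
Pile A: G(7) = 0.
Pile B: G(24) = 0.
Combined Grundy value = 0 ⊕ 0 = 0.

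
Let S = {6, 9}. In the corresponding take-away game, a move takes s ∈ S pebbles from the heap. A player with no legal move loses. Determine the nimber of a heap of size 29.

2

n :  0  1  2  3  4  5  6  7  8  9 10 11 12 13 14 15 16 17 18 19 20 21 22 23 24 25 26 27 28 29
G :  0  0  0  0  0  0  1  1  1  1  1  1  2  2  2  0  0  0  0  0  0  1  1  1  1  1  1  2  2  2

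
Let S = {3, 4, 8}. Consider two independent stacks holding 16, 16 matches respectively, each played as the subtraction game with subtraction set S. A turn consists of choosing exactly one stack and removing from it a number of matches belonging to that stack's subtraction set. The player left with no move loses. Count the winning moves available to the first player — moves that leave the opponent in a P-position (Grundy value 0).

All stacks use S = {3, 4, 8}:
n :  0  1  2  3  4  5  6  7  8  9 10 11 12 13 14 15 16
G :  0  0  0  1  1  1  2  0  2  3  1  3  0  0  0  1  1
Stack A: G(16) = 1.
Stack B: G(16) = 1.
Combined Grundy value = 1 ⊕ 1 = 0.
A winning move leaves total XOR = 0, i.e. changes one component's Grundy value g to g ⊕ X where X is the current total.
Stack A: target g' = 1⊕0 = 1, but every legal move changes the Grundy value (mex property), so 0 moves.
Stack B: target g' = 1⊕0 = 1, but every legal move changes the Grundy value (mex property), so 0 moves.

0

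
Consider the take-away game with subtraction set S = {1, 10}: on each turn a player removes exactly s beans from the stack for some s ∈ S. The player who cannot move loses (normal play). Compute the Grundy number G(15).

0

G(0) = 0
G(1) = mex{0} = 1
G(2) = mex{1} = 0
G(3) = mex{0} = 1
G(4) = mex{1} = 0
G(5) = mex{0} = 1
G(6) = mex{1} = 0
G(7) = mex{0} = 1
G(8) = mex{1} = 0
G(9) = mex{0} = 1
G(10) = mex{1,0} = 2
G(11) = mex{2,1} = 0
G(12) = mex{0,0} = 1
G(13) = mex{1,1} = 0
G(14) = mex{0,0} = 1
G(15) = mex{1,1} = 0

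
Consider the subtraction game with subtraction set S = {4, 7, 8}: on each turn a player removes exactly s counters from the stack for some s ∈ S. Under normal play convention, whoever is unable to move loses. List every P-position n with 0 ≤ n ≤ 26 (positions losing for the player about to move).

n :  0  1  2  3  4  5  6  7  8  9 10 11 12 13 14 15 16 17 18 19 20 21 22 23 24 25 26
G :  0  0  0  0  1  1  1  1  2  2  2  2  0  0  0  0  1  1  1  1  2  2  2  2  0  0  0
P-positions are exactly the n with G(n) = 0.

0, 1, 2, 3, 12, 13, 14, 15, 24, 25, 26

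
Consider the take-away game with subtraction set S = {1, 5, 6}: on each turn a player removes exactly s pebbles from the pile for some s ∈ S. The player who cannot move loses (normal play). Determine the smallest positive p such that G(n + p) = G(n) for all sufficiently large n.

G(0) = 0
G(1) = mex{0} = 1
G(2) = mex{1} = 0
G(3) = mex{0} = 1
G(4) = mex{1} = 0
G(5) = mex{0,0} = 1
G(6) = mex{1,1,0} = 2
G(7) = mex{2,0,1} = 3
G(8) = mex{3,1,0} = 2
G(9) = mex{2,0,1} = 3
G(10) = mex{3,1,0} = 2
G(11) = mex{2,2,1} = 0
G(12) = mex{0,3,2} = 1
G(13) = mex{1,2,3} = 0
G(14) = mex{0,3,2} = 1
G(15) = mex{1,2,3} = 0
G(16) = mex{0,0,2} = 1
G(17) = mex{1,1,0} = 2
G(18) = mex{2,0,1} = 3
G(19) = mex{3,1,0} = 2
G(20) = mex{2,0,1} = 3
G(21) = mex{3,1,0} = 2
G(22) = mex{2,2,1} = 0
G(23) = mex{0,3,2} = 1
G(n+11) = G(n) holds for n = 0,…,5 (a full window of length max(S) = 6), so the sequence is purely periodic with period 11.

11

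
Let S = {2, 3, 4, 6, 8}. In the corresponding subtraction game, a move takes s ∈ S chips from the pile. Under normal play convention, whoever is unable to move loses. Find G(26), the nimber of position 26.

n :  0  1  2  3  4  5  6  7  8  9 10 11 12 13 14 15 16 17 18 19 20 21 22 23 24 25 26
G :  0  0  1  1  2  2  3  3  4  4  0  0  1  1  2  2  3  3  4  4  0  0  1  1  2  2  3

3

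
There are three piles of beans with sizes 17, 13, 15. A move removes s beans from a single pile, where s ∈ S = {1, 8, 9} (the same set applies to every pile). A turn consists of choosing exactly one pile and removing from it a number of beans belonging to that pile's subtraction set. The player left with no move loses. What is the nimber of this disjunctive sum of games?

All piles use S = {1, 8, 9}:
G(0) = 0
G(1) = mex{0} = 1
G(2) = mex{1} = 0
G(3) = mex{0} = 1
G(4) = mex{1} = 0
G(5) = mex{0} = 1
G(6) = mex{1} = 0
G(7) = mex{0} = 1
G(8) = mex{1,0} = 2
G(9) = mex{2,1,0} = 3
G(10) = mex{3,0,1} = 2
G(11) = mex{2,1,0} = 3
G(12) = mex{3,0,1} = 2
G(13) = mex{2,1,0} = 3
G(14) = mex{3,0,1} = 2
G(15) = mex{2,1,0} = 3
G(16) = mex{3,2,1} = 0
G(17) = mex{0,3,2} = 1
Pile A: G(17) = 1.
Pile B: G(13) = 3.
Pile C: G(15) = 3.
Combined Grundy value = 1 ⊕ 3 ⊕ 3 = 1.

1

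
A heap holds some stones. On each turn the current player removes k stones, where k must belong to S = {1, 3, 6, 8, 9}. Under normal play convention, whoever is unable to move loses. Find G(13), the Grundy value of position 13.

n :  0  1  2  3  4  5  6  7  8  9 10 11 12 13
G :  0  1  0  1  0  1  2  3  2  3  2  3  4  5

5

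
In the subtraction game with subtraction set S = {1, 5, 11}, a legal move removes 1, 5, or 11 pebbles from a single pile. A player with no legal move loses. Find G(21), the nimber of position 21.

1

G(0) = 0
G(1) = mex{0} = 1
G(2) = mex{1} = 0
G(3) = mex{0} = 1
G(4) = mex{1} = 0
G(5) = mex{0,0} = 1
G(6) = mex{1,1} = 0
G(7) = mex{0,0} = 1
G(8) = mex{1,1} = 0
G(9) = mex{0,0} = 1
G(10) = mex{1,1} = 0
G(11) = mex{0,0,0} = 1
G(12) = mex{1,1,1} = 0
G(13) = mex{0,0,0} = 1
G(14) = mex{1,1,1} = 0
G(15) = mex{0,0,0} = 1
G(16) = mex{1,1,1} = 0
G(17) = mex{0,0,0} = 1
G(18) = mex{1,1,1} = 0
G(19) = mex{0,0,0} = 1
G(20) = mex{1,1,1} = 0
G(21) = mex{0,0,0} = 1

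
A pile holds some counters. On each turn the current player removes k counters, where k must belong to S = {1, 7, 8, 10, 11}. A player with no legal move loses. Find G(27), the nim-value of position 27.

3

n :  0  1  2  3  4  5  6  7  8  9 10 11 12 13 14 15 16 17 18 19 20 21 22 23 24 25 26 27
G :  0  1  0  1  0  1  0  1  2  3  2  3  2  3  2  3  4  5  0  1  0  1  0  1  0  1  2  3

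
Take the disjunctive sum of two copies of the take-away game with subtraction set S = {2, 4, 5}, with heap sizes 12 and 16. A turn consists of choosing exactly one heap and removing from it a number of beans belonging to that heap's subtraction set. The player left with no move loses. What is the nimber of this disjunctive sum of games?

All heaps use S = {2, 4, 5}:
G(0) = 0
G(1) = mex{} = 0
G(2) = mex{0} = 1
G(3) = mex{0} = 1
G(4) = mex{1,0} = 2
G(5) = mex{1,0,0} = 2
G(6) = mex{2,1,0} = 3
G(7) = mex{2,1,1} = 0
G(8) = mex{3,2,1} = 0
G(9) = mex{0,2,2} = 1
G(10) = mex{0,3,2} = 1
G(11) = mex{1,0,3} = 2
G(12) = mex{1,0,0} = 2
G(13) = mex{2,1,0} = 3
G(14) = mex{2,1,1} = 0
G(15) = mex{3,2,1} = 0
G(16) = mex{0,2,2} = 1
Heap A: G(12) = 2.
Heap B: G(16) = 1.
Combined Grundy value = 2 ⊕ 1 = 3.

3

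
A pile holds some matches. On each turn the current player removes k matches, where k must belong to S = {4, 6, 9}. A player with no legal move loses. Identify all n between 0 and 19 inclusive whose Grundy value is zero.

n :  0  1  2  3  4  5  6  7  8  9 10 11 12 13 14 15 16 17 18 19
G :  0  0  0  0  1  1  1  1  2  2  2  2  3  0  0  0  0  1  1  1
P-positions are exactly the n with G(n) = 0.

0, 1, 2, 3, 13, 14, 15, 16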